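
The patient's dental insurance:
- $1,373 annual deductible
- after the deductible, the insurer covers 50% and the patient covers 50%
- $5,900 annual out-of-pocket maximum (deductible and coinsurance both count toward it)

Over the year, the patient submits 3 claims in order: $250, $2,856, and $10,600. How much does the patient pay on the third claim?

$3,660.50

Claim 1 — $250: fully absorbed by the deductible. Cost to patient: $250. OOP to date $250.
Claim 2 — $2,856: $1,123 to deductible, leaving $1,733; coinsurance $1,733 × 50% = $866.50. Patient owes $1,989.50 (running OOP $2,239.50).
Claim 3 — $10,600: deductible met; 50% of $10,600 = $5,300. That would push OOP to $7,539.50, over the $5,900 cap, so patient pays $5,900 − $2,239.50 = $3,660.50.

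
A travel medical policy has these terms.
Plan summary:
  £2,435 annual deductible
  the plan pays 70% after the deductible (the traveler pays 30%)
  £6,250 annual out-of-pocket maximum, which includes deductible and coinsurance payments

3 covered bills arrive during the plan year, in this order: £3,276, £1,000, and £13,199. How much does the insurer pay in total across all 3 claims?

Bill 1, £3,276: deductible takes £2,435, £841 remains; traveler's 30% is £252.30. Traveler pays £2,687.30; OOP now £2,687.30. Insurer: £3,276 − £2,687.30 = £588.70.
Bill 2, £1,000: deductible already satisfied, so traveler's share is 30% × £1,000 = £300. Traveler pays £300; OOP now £2,987.30. Plan pays £1,000 − £300 = £700.
Bill 3, £13,199: deductible met; 30% of £13,199 = £3,959.70. OOP would hit £6,947 > £6,250, so the cap limits the traveler to £6,250 − £2,987.30 = £3,262.70. Plan pays £13,199 − £3,262.70 = £9,936.30.
Insurer total: £588.70 + £700 + £9,936.30 = £11,225.

£11,225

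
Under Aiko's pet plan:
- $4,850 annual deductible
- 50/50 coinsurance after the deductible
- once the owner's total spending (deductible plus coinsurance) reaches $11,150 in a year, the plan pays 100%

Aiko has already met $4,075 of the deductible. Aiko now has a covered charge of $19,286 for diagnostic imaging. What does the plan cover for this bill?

Deductible still to meet: $4,850 − $4,075 = $775.
After the $775 deductible portion, $19,286 − $775 = $18,511 is subject to coinsurance.
Owner's 50% share of $18,511 is $9,255.50.
Owner responsibility before any cap: $775 + $9,255.50 = $10,030.50.
That would bring total out-of-pocket to $14,105.50, past the $11,150 cap. The owner is capped at $11,150 − $4,075 = $7,075 on this claim.
Insurer pays the balance: $19,286 − $7,075 = $12,211.

$12,211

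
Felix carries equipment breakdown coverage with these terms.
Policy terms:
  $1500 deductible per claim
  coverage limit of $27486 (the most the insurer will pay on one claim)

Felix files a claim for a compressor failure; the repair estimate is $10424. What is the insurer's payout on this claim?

$8924

Less the $1500 deductible: $10424 − $1500 = $8924.
$8924 is within the $27486 limit, so the insurer pays $8924.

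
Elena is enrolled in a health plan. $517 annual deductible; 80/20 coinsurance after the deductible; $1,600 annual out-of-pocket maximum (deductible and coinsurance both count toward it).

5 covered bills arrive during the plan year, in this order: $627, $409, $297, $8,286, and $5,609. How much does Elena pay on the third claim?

$59.40

#1 ($627): $517 finishes the deductible; $110 goes to coinsurance; patient's 20% is $22. Cost to patient: $539. OOP to date $539.
#2 ($409): deductible met; 20% of $409 = $81.80. Cost to patient: $81.80. OOP to date $620.80.
#3 ($297): deductible met; 20% of $297 = $59.40. Patient owes $59.40 (running OOP $680.20).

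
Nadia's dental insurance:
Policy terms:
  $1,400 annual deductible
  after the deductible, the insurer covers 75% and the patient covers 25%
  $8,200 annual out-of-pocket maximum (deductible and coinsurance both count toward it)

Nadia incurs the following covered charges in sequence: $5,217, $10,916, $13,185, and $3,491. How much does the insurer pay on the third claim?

$10,068.25

#1 ($5,217): $1,400 to deductible, leaving $3,817; coinsurance $3,817 × 25% = $954.25. Patient owes $2,354.25 (running OOP $2,354.25). Insurer: $5,217 − $2,354.25 = $2,862.75.
#2 ($10,916): deductible already satisfied, so patient's share is 25% × $10,916 = $2,729. Patient pays $2,729; OOP now $5,083.25. Insurer: $10,916 − $2,729 = $8,187.
#3 ($13,185): 25% coinsurance on $13,185 = $3,296.25. Adding that to $5,083.25 gives $8,379.50, past the $8,200 cap; patient pays only $8,200 − $5,083.25 = $3,116.75. Plan pays $13,185 − $3,116.75 = $10,068.25.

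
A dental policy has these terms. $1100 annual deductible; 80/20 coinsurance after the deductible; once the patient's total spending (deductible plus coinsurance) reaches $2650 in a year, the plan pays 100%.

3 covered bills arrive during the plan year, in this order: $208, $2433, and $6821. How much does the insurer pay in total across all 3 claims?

#1 ($208): all of it applies to the deductible. Patient pays $208; OOP now $208. Plan pays $208 − $208 = $0.
#2 ($2433): deductible takes $892, $1541 remains; coinsurance $1541 × 20% = $308.20. Cost to patient: $1200.20. OOP to date $1408.20. Plan pays $2433 − $1200.20 = $1232.80.
#3 ($6821): 20% coinsurance on $6821 = $1364.20. That would push OOP to $2772.40, over the $2650 cap, so patient pays $2650 − $1408.20 = $1241.80. Plan pays $6821 − $1241.80 = $5579.20.
Insurer total = bills − patient's total = $9462 − $2650 = $6812.

$6812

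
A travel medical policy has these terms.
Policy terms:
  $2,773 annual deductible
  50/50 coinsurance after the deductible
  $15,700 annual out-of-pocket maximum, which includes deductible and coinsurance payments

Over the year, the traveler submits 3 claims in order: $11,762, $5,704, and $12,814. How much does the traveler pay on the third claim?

$5,580.50

Claim 1 — $11,762: $2,773 to deductible, leaving $8,989; 50% of $8,989 = $4,494.50. Traveler owes $7,267.50 (running OOP $7,267.50).
Claim 2 — $5,704: deductible met; 50% of $5,704 = $2,852. Cost to traveler: $2,852. OOP to date $10,119.50.
Claim 3 — $12,814: deductible met; 50% of $12,814 = $6,407. That would push OOP to $16,526.50, over the $15,700 cap, so traveler pays $15,700 − $10,119.50 = $5,580.50.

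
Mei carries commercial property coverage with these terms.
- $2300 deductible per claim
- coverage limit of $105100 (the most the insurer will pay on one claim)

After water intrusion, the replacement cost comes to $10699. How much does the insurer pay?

$8399

Subtract the deductible: $10699 − $2300 = $8399.
$8399 is within the $105100 limit, so the insurer pays $8399.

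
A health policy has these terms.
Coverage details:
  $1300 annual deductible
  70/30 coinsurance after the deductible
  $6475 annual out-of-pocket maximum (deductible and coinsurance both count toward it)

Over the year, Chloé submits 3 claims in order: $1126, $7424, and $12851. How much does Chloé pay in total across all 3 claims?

#1 ($1126): all of it applies to the deductible. Patient owes $1126 (running OOP $1126).
#2 ($7424): deductible takes $174, $7250 remains; 30% of $7250 = $2175. Patient owes $2349 (running OOP $3475).
#3 ($12851): deductible already satisfied, so patient's share is 30% × $12851 = $3855.30. OOP would hit $7330.30 > $6475, so the cap limits the patient to $6475 − $3475 = $3000.
Total paid by the patient: $1126 + $2349 + $3000 = $6475.

$6475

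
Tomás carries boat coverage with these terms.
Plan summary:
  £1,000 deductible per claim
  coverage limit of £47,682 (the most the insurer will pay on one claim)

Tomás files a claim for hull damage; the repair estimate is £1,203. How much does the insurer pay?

£203

Subtract the deductible: £1,203 − £1,000 = £203.
£203 ≤ £47,682, so the limit doesn't bind; insurer pays £203.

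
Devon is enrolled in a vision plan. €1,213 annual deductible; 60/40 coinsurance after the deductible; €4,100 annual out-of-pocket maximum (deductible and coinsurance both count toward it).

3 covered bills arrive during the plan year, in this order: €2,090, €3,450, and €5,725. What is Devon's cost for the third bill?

€1,156.20

#1 (€2,090): €1,213 to deductible, leaving €877; coinsurance €877 × 40% = €350.80. Member pays €1,563.80; OOP now €1,563.80.
#2 (€3,450): 40% coinsurance on €3,450 = €1,380. Member owes €1,380 (running OOP €2,943.80).
#3 (€5,725): 40% coinsurance on €5,725 = €2,290. Adding that to €2,943.80 gives €5,233.80, past the €4,100 cap; member pays only €4,100 − €2,943.80 = €1,156.20.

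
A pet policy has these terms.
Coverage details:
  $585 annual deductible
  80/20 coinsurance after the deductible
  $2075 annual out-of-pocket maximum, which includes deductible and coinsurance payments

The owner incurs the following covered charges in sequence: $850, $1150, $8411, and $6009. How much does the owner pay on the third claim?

$1207

Bill 1, $850: $585 finishes the deductible; $265 goes to coinsurance; owner's 20% is $53. Owner pays $638; OOP now $638.
Bill 2, $1150: deductible met; 20% of $1150 = $230. Owner pays $230; OOP now $868.
Bill 3, $8411: deductible met; 20% of $8411 = $1682.20. OOP would hit $2550.20 > $2075, so the cap limits the owner to $2075 − $868 = $1207.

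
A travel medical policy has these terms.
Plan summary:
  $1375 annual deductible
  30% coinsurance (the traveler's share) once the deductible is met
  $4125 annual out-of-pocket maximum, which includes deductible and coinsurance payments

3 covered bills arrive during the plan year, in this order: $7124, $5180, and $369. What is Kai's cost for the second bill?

$1025.30

Claim 1 ($7124): deductible takes $1375, $5749 remains; coinsurance $5749 × 30% = $1724.70. Traveler pays $3099.70; OOP now $3099.70.
Claim 2 ($5180): 30% coinsurance on $5180 = $1554. OOP would hit $4653.70 > $4125, so the cap limits the traveler to $4125 − $3099.70 = $1025.30.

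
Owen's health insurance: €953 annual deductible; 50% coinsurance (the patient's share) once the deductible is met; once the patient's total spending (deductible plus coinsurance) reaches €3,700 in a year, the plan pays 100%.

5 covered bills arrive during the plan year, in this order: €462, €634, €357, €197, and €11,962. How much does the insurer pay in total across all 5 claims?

€9,912

Bill 1, €462: entire amount goes to the deductible. Patient pays €462; OOP now €462. Insurer: €462 − €462 = €0.
Bill 2, €634: €491 to deductible, leaving €143; 50% of €143 = €71.50. Patient pays €562.50; OOP now €1,024.50. Plan pays €634 − €562.50 = €71.50.
Bill 3, €357: 50% coinsurance on €357 = €178.50. Cost to patient: €178.50. OOP to date €1,203. Plan pays €357 − €178.50 = €178.50.
Bill 4, €197: 50% coinsurance on €197 = €98.50. Patient owes €98.50 (running OOP €1,301.50). Insurer: €197 − €98.50 = €98.50.
Bill 5, €11,962: 50% coinsurance on €11,962 = €5,981. That would push OOP to €7,282.50, over the €3,700 cap, so patient pays €3,700 − €1,301.50 = €2,398.50. Insurer: €11,962 − €2,398.50 = €9,563.50.
Insurer total = bills − patient's total = €13,612 − €3,700 = €9,912.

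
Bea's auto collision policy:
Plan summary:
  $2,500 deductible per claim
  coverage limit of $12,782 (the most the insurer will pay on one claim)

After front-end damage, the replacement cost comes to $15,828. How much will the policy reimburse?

$12,782

Subtract the deductible: $15,828 − $2,500 = $13,328.
Since $13,328 > $12,782, the payout is capped at $12,782.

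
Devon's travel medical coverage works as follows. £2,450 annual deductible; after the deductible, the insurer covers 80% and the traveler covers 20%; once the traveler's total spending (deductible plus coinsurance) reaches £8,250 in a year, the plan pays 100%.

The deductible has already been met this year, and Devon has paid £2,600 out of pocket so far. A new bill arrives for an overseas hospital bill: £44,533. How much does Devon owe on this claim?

£5,650

With the deductible met, the entire £44,533 is subject to coinsurance.
Traveler's 20% share of £44,533 is £8,906.60.
That would bring total out-of-pocket to £11,506.60, past the £8,250 cap. The traveler is capped at £8,250 − £2,600 = £5,650 on this claim.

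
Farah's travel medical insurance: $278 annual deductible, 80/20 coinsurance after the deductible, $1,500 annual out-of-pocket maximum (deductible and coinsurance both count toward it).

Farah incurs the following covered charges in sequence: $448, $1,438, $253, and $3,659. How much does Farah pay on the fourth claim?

$731.80

Bill 1, $448: $278 finishes the deductible; $170 goes to coinsurance; coinsurance $170 × 20% = $34. Traveler owes $312 (running OOP $312).
Bill 2, $1,438: deductible already satisfied, so traveler's share is 20% × $1,438 = $287.60. Cost to traveler: $287.60. OOP to date $599.60.
Bill 3, $253: deductible met; 20% of $253 = $50.60. Traveler pays $50.60; OOP now $650.20.
Bill 4, $3,659: deductible met; 20% of $3,659 = $731.80. Traveler owes $731.80 (running OOP $1,382).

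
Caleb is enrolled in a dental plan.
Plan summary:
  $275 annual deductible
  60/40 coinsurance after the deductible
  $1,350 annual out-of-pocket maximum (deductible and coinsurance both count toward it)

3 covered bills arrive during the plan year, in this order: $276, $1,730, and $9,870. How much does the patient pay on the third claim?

$382.60

#1 ($276): deductible takes $275, $1 remains; 40% of $1 = $0.40. Patient pays $275.40; OOP now $275.40.
#2 ($1,730): 40% coinsurance on $1,730 = $692. Cost to patient: $692. OOP to date $967.40.
#3 ($9,870): deductible met; 40% of $9,870 = $3,948. Adding that to $967.40 gives $4,915.40, past the $1,350 cap; patient pays only $1,350 − $967.40 = $382.60.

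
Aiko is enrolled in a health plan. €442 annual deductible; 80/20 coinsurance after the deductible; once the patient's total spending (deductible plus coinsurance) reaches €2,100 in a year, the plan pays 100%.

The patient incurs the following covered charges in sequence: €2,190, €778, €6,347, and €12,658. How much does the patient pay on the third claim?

Bill 1, €2,190: €442 to deductible, leaving €1,748; 20% of €1,748 = €349.60. Patient pays €791.60; OOP now €791.60.
Bill 2, €778: 20% coinsurance on €778 = €155.60. Cost to patient: €155.60. OOP to date €947.20.
Bill 3, €6,347: deductible met; 20% of €6,347 = €1,269.40. Adding that to €947.20 gives €2,216.60, past the €2,100 cap; patient pays only €2,100 − €947.20 = €1,152.80.

€1,152.80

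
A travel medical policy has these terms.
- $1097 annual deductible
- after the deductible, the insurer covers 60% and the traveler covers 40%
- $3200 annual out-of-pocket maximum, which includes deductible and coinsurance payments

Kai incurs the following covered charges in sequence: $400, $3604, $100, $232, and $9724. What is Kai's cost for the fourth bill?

Claim 1 ($400): fully absorbed by the deductible. Traveler owes $400 (running OOP $400).
Claim 2 ($3604): $697 to deductible, leaving $2907; coinsurance $2907 × 40% = $1162.80. Traveler owes $1859.80 (running OOP $2259.80).
Claim 3 ($100): 40% coinsurance on $100 = $40. Traveler pays $40; OOP now $2299.80.
Claim 4 ($232): deductible already satisfied, so traveler's share is 40% × $232 = $92.80. Traveler owes $92.80 (running OOP $2392.60).

$92.80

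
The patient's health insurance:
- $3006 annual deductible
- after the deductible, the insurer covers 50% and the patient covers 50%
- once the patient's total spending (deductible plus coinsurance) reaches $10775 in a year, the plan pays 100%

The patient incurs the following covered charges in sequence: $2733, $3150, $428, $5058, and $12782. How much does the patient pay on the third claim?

Bill 1, $2733: entire amount goes to the deductible. Patient pays $2733; OOP now $2733.
Bill 2, $3150: deductible takes $273, $2877 remains; patient's 50% is $1438.50. Cost to patient: $1711.50. OOP to date $4444.50.
Bill 3, $428: 50% coinsurance on $428 = $214. Patient owes $214 (running OOP $4658.50).

$214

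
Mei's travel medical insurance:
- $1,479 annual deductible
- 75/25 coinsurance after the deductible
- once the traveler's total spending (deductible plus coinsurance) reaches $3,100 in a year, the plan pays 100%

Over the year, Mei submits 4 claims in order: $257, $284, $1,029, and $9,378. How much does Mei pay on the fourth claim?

Bill 1, $257: entire amount goes to the deductible. Traveler owes $257 (running OOP $257).
Bill 2, $284: fully absorbed by the deductible. Traveler owes $284 (running OOP $541).
Bill 3, $1,029: deductible takes $938, $91 remains; coinsurance $91 × 25% = $22.75. Traveler owes $960.75 (running OOP $1,501.75).
Bill 4, $9,378: deductible met; 25% of $9,378 = $2,344.50. OOP would hit $3,846.25 > $3,100, so the cap limits the traveler to $3,100 − $1,501.75 = $1,598.25.

$1,598.25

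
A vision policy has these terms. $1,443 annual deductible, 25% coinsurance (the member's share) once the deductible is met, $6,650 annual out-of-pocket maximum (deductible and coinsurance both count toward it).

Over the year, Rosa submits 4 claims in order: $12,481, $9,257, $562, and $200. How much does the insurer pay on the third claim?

Bill 1, $12,481: deductible takes $1,443, $11,038 remains; member's 25% is $2,759.50. Cost to member: $4,202.50. OOP to date $4,202.50. Plan pays $12,481 − $4,202.50 = $8,278.50.
Bill 2, $9,257: deductible met; 25% of $9,257 = $2,314.25. Member owes $2,314.25 (running OOP $6,516.75). Insurer: $9,257 − $2,314.25 = $6,942.75.
Bill 3, $562: deductible met; 25% of $562 = $140.50. That would push OOP to $6,657.25, over the $6,650 cap, so member pays $6,650 − $6,516.75 = $133.25. Plan pays $562 − $133.25 = $428.75.

$428.75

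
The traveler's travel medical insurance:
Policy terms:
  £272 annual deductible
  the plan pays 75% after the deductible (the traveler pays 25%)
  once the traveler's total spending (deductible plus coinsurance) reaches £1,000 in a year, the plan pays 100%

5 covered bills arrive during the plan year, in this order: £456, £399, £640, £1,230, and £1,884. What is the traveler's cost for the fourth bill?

£307.50

#1 (£456): £272 to deductible, leaving £184; 25% of £184 = £46. Traveler owes £318 (running OOP £318).
#2 (£399): deductible already satisfied, so traveler's share is 25% × £399 = £99.75. Traveler owes £99.75 (running OOP £417.75).
#3 (£640): deductible met; 25% of £640 = £160. Traveler owes £160 (running OOP £577.75).
#4 (£1,230): 25% coinsurance on £1,230 = £307.50. Cost to traveler: £307.50. OOP to date £885.25.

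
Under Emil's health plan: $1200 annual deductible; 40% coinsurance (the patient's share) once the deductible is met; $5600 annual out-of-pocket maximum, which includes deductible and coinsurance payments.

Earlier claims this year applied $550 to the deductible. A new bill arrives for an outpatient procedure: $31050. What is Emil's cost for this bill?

$550 of the $1200 deductible is already met, leaving $650.
The remaining $30400 (= $31050 − $650) moves to coinsurance.
Patient's 40% share of $30400 is $12160.
So the patient owes $650 + $12160 = $12810 before any cap.
Adding $12810 to the $550 already spent would give $13360, which exceeds the $5600 cap; the patient pays just $5600 − $550 = $5050.

$5050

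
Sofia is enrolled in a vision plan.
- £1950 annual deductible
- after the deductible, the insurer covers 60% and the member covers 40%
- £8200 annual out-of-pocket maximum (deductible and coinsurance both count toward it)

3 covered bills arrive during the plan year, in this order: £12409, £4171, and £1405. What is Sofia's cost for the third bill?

£398

Claim 1 (£12409): deductible takes £1950, £10459 remains; 40% of £10459 = £4183.60. Member owes £6133.60 (running OOP £6133.60).
Claim 2 (£4171): deductible already satisfied, so member's share is 40% × £4171 = £1668.40. Member pays £1668.40; OOP now £7802.
Claim 3 (£1405): 40% coinsurance on £1405 = £562. Adding that to £7802 gives £8364, past the £8200 cap; member pays only £8200 − £7802 = £398.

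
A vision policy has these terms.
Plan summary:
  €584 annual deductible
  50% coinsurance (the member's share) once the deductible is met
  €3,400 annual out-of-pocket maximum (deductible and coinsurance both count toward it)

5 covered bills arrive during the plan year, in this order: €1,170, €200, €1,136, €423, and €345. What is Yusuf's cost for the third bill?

Claim 1 (€1,170): €584 finishes the deductible; €586 goes to coinsurance; coinsurance €586 × 50% = €293. Cost to member: €877. OOP to date €877.
Claim 2 (€200): deductible already satisfied, so member's share is 50% × €200 = €100. Member pays €100; OOP now €977.
Claim 3 (€1,136): deductible already satisfied, so member's share is 50% × €1,136 = €568. Member owes €568 (running OOP €1,545).

€568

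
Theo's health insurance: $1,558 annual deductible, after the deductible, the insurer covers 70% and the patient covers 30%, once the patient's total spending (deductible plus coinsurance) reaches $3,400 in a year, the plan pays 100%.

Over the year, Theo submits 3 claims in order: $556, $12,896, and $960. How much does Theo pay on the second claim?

Claim 1 — $556: fully absorbed by the deductible. Cost to patient: $556. OOP to date $556.
Claim 2 — $12,896: $1,002 finishes the deductible; $11,894 goes to coinsurance; coinsurance $11,894 × 30% = $3,568.20. Deductible plus coinsurance: $1,002 + $3,568.20 = $4,570.20. Adding that to $556 gives $5,126.20, past the $3,400 cap; patient pays only $3,400 − $556 = $2,844.

$2,844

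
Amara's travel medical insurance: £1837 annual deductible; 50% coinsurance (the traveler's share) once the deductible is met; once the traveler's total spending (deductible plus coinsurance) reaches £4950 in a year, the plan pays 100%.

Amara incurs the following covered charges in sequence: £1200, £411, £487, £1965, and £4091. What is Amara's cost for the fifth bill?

£2000

Bill 1, £1200: fully absorbed by the deductible. Cost to traveler: £1200. OOP to date £1200.
Bill 2, £411: entire amount goes to the deductible. Traveler pays £411; OOP now £1611.
Bill 3, £487: £226 to deductible, leaving £261; traveler's 50% is £130.50. Cost to traveler: £356.50. OOP to date £1967.50.
Bill 4, £1965: deductible already satisfied, so traveler's share is 50% × £1965 = £982.50. Traveler pays £982.50; OOP now £2950.
Bill 5, £4091: 50% coinsurance on £4091 = £2045.50. That would push OOP to £4995.50, over the £4950 cap, so traveler pays £4950 − £2950 = £2000.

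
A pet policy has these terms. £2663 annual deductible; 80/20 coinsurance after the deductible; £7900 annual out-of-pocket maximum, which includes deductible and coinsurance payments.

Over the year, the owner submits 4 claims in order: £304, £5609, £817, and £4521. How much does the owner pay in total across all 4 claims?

£4380.60

Bill 1, £304: entire amount goes to the deductible. Owner owes £304 (running OOP £304).
Bill 2, £5609: £2359 finishes the deductible; £3250 goes to coinsurance; coinsurance £3250 × 20% = £650. Owner owes £3009 (running OOP £3313).
Bill 3, £817: deductible already satisfied, so owner's share is 20% × £817 = £163.40. Owner pays £163.40; OOP now £3476.40.
Bill 4, £4521: deductible met; 20% of £4521 = £904.20. Cost to owner: £904.20. OOP to date £4380.60.
Total paid by the owner: £304 + £3009 + £163.40 + £904.20 = £4380.60.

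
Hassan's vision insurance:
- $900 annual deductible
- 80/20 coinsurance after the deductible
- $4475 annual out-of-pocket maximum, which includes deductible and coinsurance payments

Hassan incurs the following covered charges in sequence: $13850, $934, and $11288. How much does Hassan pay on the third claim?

Bill 1, $13850: deductible takes $900, $12950 remains; member's 20% is $2590. Member owes $3490 (running OOP $3490).
Bill 2, $934: deductible met; 20% of $934 = $186.80. Member owes $186.80 (running OOP $3676.80).
Bill 3, $11288: deductible already satisfied, so member's share is 20% × $11288 = $2257.60. That would push OOP to $5934.40, over the $4475 cap, so member pays $4475 − $3676.80 = $798.20.

$798.20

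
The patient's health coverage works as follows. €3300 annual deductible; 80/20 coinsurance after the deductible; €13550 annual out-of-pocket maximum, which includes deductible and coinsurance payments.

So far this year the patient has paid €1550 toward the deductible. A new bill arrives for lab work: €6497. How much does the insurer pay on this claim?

€3797.60

Remaining deductible: €3300 − €1550 = €1750.
The remaining €4747 (= €6497 − €1750) moves to coinsurance.
Patient's 20% share of €4747 is €949.40.
Patient responsibility before any cap: €1750 + €949.40 = €2699.40.
Year-to-date out-of-pocket becomes €1550 + €2699.40 = €4249.40, still under the €13550 maximum, so no cap applies.
Insurer pays the balance: €6497 − €2699.40 = €3797.60.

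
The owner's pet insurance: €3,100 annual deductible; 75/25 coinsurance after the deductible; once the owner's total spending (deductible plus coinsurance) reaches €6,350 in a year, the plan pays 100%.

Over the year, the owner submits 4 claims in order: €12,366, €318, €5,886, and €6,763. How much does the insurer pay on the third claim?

€5,032

Claim 1 — €12,366: deductible takes €3,100, €9,266 remains; 25% of €9,266 = €2,316.50. Owner owes €5,416.50 (running OOP €5,416.50). Insurer: €12,366 − €5,416.50 = €6,949.50.
Claim 2 — €318: deductible already satisfied, so owner's share is 25% × €318 = €79.50. Owner owes €79.50 (running OOP €5,496). Plan pays €318 − €79.50 = €238.50.
Claim 3 — €5,886: deductible met; 25% of €5,886 = €1,471.50. OOP would hit €6,967.50 > €6,350, so the cap limits the owner to €6,350 − €5,496 = €854. Insurer: €5,886 − €854 = €5,032.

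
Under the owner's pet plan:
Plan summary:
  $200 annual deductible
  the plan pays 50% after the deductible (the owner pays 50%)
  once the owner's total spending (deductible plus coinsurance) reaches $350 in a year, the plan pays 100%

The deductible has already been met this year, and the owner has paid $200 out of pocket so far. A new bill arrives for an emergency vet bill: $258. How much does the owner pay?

The deductible is already satisfied, so the full bill goes to coinsurance.
Coinsurance: $258 × 50% = $129.
Year-to-date out-of-pocket becomes $200 + $129 = $329, still under the $350 maximum, so no cap applies.

$129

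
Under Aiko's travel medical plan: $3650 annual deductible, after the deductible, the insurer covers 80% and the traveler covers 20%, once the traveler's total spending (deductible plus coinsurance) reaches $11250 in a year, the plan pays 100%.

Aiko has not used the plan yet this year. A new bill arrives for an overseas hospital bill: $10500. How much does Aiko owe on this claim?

Deductible not yet touched, so the first $3650 of the bill goes to the deductible.
After the $3650 deductible portion, $10500 − $3650 = $6850 is subject to coinsurance.
Traveler's 20% share of $6850 is $1370.
Traveler responsibility before any cap: $3650 + $1370 = $5020.
Cumulative spending $0 + $5020 = $5020 stays under the $11250 maximum.

$5020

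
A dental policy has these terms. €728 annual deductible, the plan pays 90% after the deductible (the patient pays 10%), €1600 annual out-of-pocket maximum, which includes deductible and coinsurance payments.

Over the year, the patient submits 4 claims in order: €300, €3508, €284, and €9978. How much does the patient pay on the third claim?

Bill 1, €300: entire amount goes to the deductible. Patient owes €300 (running OOP €300).
Bill 2, €3508: €428 to deductible, leaving €3080; 10% of €3080 = €308. Patient owes €736 (running OOP €1036).
Bill 3, €284: 10% coinsurance on €284 = €28.40. Patient pays €28.40; OOP now €1064.40.

€28.40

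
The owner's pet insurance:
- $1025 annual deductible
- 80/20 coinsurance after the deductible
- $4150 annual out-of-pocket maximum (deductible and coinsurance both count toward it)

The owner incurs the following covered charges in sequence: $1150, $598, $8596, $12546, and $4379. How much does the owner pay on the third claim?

$1719.20

Bill 1, $1150: $1025 finishes the deductible; $125 goes to coinsurance; 20% of $125 = $25. Owner pays $1050; OOP now $1050.
Bill 2, $598: deductible met; 20% of $598 = $119.60. Owner owes $119.60 (running OOP $1169.60).
Bill 3, $8596: 20% coinsurance on $8596 = $1719.20. Owner pays $1719.20; OOP now $2888.80.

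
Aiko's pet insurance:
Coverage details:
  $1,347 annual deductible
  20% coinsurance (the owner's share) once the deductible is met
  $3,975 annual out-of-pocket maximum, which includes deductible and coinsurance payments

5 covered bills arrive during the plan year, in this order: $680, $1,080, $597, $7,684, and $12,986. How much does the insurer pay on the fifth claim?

$12,096.80

Bill 1, $680: all of it applies to the deductible. Owner pays $680; OOP now $680. Plan pays $680 − $680 = $0.
Bill 2, $1,080: deductible takes $667, $413 remains; owner's 20% is $82.60. Cost to owner: $749.60. OOP to date $1,429.60. Plan pays $1,080 − $749.60 = $330.40.
Bill 3, $597: 20% coinsurance on $597 = $119.40. Cost to owner: $119.40. OOP to date $1,549. Insurer: $597 − $119.40 = $477.60.
Bill 4, $7,684: 20% coinsurance on $7,684 = $1,536.80. Cost to owner: $1,536.80. OOP to date $3,085.80. Plan pays $7,684 − $1,536.80 = $6,147.20.
Bill 5, $12,986: deductible already satisfied, so owner's share is 20% × $12,986 = $2,597.20. Adding that to $3,085.80 gives $5,683, past the $3,975 cap; owner pays only $3,975 − $3,085.80 = $889.20. Insurer: $12,986 − $889.20 = $12,096.80.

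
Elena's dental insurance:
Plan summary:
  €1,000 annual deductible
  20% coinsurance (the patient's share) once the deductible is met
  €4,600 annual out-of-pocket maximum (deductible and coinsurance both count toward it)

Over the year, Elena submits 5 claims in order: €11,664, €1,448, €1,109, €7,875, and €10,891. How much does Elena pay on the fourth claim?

€955.80

Claim 1 (€11,664): deductible takes €1,000, €10,664 remains; 20% of €10,664 = €2,132.80. Cost to patient: €3,132.80. OOP to date €3,132.80.
Claim 2 (€1,448): deductible already satisfied, so patient's share is 20% × €1,448 = €289.60. Patient pays €289.60; OOP now €3,422.40.
Claim 3 (€1,109): deductible already satisfied, so patient's share is 20% × €1,109 = €221.80. Cost to patient: €221.80. OOP to date €3,644.20.
Claim 4 (€7,875): deductible already satisfied, so patient's share is 20% × €7,875 = €1,575. That would push OOP to €5,219.20, over the €4,600 cap, so patient pays €4,600 − €3,644.20 = €955.80.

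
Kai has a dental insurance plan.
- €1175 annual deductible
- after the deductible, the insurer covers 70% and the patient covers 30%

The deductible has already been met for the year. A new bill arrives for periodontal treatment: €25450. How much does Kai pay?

€7635

The deductible is already satisfied, so the full bill goes to coinsurance.
Patient's 30% share of €25450 is €7635.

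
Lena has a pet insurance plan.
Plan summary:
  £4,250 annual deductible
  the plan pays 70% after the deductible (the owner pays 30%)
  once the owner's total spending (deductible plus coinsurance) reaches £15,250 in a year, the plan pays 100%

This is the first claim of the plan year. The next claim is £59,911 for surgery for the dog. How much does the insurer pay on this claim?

Nothing has been paid toward the £4,250 deductible, so the first £4,250 of this charge is applied there.
The remaining £55,661 (= £59,911 − £4,250) moves to coinsurance.
Owner's 30% share of £55,661 is £16,698.30.
That puts the owner's cost at £4,250 + £16,698.30 = £20,948.30 before any cap.
Adding £20,948.30 to the £0 already spent would give £20,948.30, which exceeds the £15,250 cap; the owner pays just £15,250 − £0 = £15,250.
The plan picks up £59,911 − £15,250 = £44,661.

£44,661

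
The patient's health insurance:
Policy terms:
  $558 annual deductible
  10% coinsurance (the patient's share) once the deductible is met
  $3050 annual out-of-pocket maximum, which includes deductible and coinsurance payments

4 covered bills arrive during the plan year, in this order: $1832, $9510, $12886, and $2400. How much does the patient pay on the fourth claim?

$125

Bill 1, $1832: deductible takes $558, $1274 remains; 10% of $1274 = $127.40. Patient owes $685.40 (running OOP $685.40).
Bill 2, $9510: deductible already satisfied, so patient's share is 10% × $9510 = $951. Patient pays $951; OOP now $1636.40.
Bill 3, $12886: deductible met; 10% of $12886 = $1288.60. Cost to patient: $1288.60. OOP to date $2925.
Bill 4, $2400: deductible met; 10% of $2400 = $240. Adding that to $2925 gives $3165, past the $3050 cap; patient pays only $3050 − $2925 = $125.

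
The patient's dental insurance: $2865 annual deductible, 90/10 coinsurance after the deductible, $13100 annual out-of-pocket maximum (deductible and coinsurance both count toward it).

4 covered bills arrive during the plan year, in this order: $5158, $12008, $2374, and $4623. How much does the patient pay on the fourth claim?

#1 ($5158): $2865 to deductible, leaving $2293; 10% of $2293 = $229.30. Patient owes $3094.30 (running OOP $3094.30).
#2 ($12008): deductible met; 10% of $12008 = $1200.80. Patient pays $1200.80; OOP now $4295.10.
#3 ($2374): deductible already satisfied, so patient's share is 10% × $2374 = $237.40. Patient pays $237.40; OOP now $4532.50.
#4 ($4623): deductible met; 10% of $4623 = $462.30. Patient owes $462.30 (running OOP $4994.80).

$462.30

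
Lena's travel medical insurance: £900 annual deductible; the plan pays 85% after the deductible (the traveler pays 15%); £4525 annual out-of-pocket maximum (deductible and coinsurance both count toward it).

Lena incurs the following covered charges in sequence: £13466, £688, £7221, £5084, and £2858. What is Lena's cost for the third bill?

£1083.15

#1 (£13466): £900 to deductible, leaving £12566; 15% of £12566 = £1884.90. Cost to traveler: £2784.90. OOP to date £2784.90.
#2 (£688): deductible met; 15% of £688 = £103.20. Traveler owes £103.20 (running OOP £2888.10).
#3 (£7221): 15% coinsurance on £7221 = £1083.15. Cost to traveler: £1083.15. OOP to date £3971.25.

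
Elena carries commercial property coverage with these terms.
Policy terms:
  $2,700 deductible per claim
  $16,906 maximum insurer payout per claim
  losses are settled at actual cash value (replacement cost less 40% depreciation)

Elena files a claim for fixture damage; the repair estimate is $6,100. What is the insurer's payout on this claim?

$960

Depreciate 40%: the covered value is $6,100 × 0.6 = $3,660.
After the deductible, $3,660 − $2,700 = $960 remains.
$960 ≤ $16,906, so the limit doesn't bind; insurer pays $960.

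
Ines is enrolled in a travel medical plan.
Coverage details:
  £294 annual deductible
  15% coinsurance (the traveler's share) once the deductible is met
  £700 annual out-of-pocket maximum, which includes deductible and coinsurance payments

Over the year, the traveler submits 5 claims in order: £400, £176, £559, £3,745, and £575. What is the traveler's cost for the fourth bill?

Bill 1, £400: deductible takes £294, £106 remains; 15% of £106 = £15.90. Traveler owes £309.90 (running OOP £309.90).
Bill 2, £176: deductible already satisfied, so traveler's share is 15% × £176 = £26.40. Cost to traveler: £26.40. OOP to date £336.30.
Bill 3, £559: deductible met; 15% of £559 = £83.85. Traveler owes £83.85 (running OOP £420.15).
Bill 4, £3,745: deductible already satisfied, so traveler's share is 15% × £3,745 = £561.75. That would push OOP to £981.90, over the £700 cap, so traveler pays £700 − £420.15 = £279.85.

£279.85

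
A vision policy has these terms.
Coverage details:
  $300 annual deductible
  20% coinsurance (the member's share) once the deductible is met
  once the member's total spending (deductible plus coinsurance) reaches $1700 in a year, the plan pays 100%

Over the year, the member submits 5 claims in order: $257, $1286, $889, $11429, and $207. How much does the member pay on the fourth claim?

#1 ($257): fully absorbed by the deductible. Member owes $257 (running OOP $257).
#2 ($1286): $43 finishes the deductible; $1243 goes to coinsurance; coinsurance $1243 × 20% = $248.60. Cost to member: $291.60. OOP to date $548.60.
#3 ($889): deductible already satisfied, so member's share is 20% × $889 = $177.80. Member pays $177.80; OOP now $726.40.
#4 ($11429): deductible met; 20% of $11429 = $2285.80. Adding that to $726.40 gives $3012.20, past the $1700 cap; member pays only $1700 − $726.40 = $973.60.

$973.60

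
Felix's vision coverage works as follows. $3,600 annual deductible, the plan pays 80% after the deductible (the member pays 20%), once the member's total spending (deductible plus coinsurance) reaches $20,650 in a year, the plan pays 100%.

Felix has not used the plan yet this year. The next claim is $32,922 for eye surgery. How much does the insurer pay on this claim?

The full $3,600 deductible is still open; $3,600 of this bill applies to it.
That leaves $32,922 − $3,600 = $29,322 for coinsurance.
Coinsurance: $29,322 × 20% = $5,864.40.
Member responsibility before any cap: $3,600 + $5,864.40 = $9,464.40.
Total out-of-pocket so far would be $0 + $9,464.40 = $9,464.40, below the $20,650 cap — no reduction.
The insurer covers the remainder: $32,922 − $9,464.40 = $23,457.60.

$23,457.60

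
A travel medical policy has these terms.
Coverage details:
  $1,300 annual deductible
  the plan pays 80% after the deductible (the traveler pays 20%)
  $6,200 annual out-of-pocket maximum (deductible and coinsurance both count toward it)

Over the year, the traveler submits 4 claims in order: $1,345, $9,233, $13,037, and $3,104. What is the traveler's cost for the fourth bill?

Claim 1 ($1,345): deductible takes $1,300, $45 remains; traveler's 20% is $9. Traveler pays $1,309; OOP now $1,309.
Claim 2 ($9,233): 20% coinsurance on $9,233 = $1,846.60. Traveler owes $1,846.60 (running OOP $3,155.60).
Claim 3 ($13,037): deductible met; 20% of $13,037 = $2,607.40. Traveler pays $2,607.40; OOP now $5,763.
Claim 4 ($3,104): deductible met; 20% of $3,104 = $620.80. Adding that to $5,763 gives $6,383.80, past the $6,200 cap; traveler pays only $6,200 − $5,763 = $437.

$437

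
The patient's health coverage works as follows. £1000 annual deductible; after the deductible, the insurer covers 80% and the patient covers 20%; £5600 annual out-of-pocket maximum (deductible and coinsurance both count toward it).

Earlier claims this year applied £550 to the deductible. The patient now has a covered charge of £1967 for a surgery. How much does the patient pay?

£753.40

Deductible still to meet: £1000 − £550 = £450.
The remaining £1517 (= £1967 − £450) moves to coinsurance.
Patient's 20% share of £1517 is £303.40.
Patient responsibility before any cap: £450 + £303.40 = £753.40.
Total out-of-pocket so far would be £550 + £753.40 = £1303.40, below the £5600 cap — no reduction.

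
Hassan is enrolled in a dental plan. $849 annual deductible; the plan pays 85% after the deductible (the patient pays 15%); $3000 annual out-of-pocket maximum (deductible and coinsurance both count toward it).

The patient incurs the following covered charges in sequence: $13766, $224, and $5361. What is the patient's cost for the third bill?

Claim 1 ($13766): $849 to deductible, leaving $12917; patient's 15% is $1937.55. Patient owes $2786.55 (running OOP $2786.55).
Claim 2 ($224): deductible met; 15% of $224 = $33.60. Patient pays $33.60; OOP now $2820.15.
Claim 3 ($5361): 15% coinsurance on $5361 = $804.15. That would push OOP to $3624.30, over the $3000 cap, so patient pays $3000 − $2820.15 = $179.85.

$179.85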